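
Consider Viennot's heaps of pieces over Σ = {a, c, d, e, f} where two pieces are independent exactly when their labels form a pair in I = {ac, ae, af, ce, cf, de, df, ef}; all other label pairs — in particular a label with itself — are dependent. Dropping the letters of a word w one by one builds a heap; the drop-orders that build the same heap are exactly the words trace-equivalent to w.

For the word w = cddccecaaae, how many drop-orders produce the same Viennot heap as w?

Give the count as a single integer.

piece 0:c — minimal
piece 1:d rests on {0:c}
piece 2:d rests on {1:d}
piece 3:c rests on {2:d}
piece 4:c rests on {3:c}
piece 5:e — minimal
piece 6:c rests on {4:c}
piece 7:a rests on {2:d}
piece 8:a rests on {7:a}
piece 9:a rests on {8:a}
piece 10:e rests on {5:e}
minimal pieces: {0:c, 5:e}
ways to finish when only these pieces remain (= sum over removing one remaining piece with nothing left below it):
  1 left: {6}→1  {9}→1  {10}→1
  2 left: {4,6}→1  {5,10}→1  {6,9}→2  {6,10}→2  {8,9}→1  {9,10}→2
  3 left: {3,4,6}→1  {4,6,9}→3  {4,6,10}→3  {5,6,10}→3  {5,9,10}→3  {6,8,9}→3  {6,9,10}→6  {7,8,9}→1  {8,9,10}→3
  4 left: {3,4,6,9}→4  {3,4,6,10}→4  {4,5,6,10}→6  {4,6,8,9}→6  {4,6,9,10}→12  {5,6,9,10}→12  {5,8,9,10}→6  {6,7,8,9}→4  {6,8,9,10}→12  {7,8,9,10}→4
  5 left: {3,4,5,6,10}→10  {3,4,6,8,9}→10  {3,4,6,9,10}→20  {4,5,6,9,10}→30  {4,6,7,8,9}→10  {4,6,8,9,10}→30  {5,6,8,9,10}→30  {5,7,8,9,10}→10  {6,7,8,9,10}→20
  6 left: {3,4,5,6,9,10}→60  {3,4,6,7,8,9}→20  {3,4,6,8,9,10}→60  {4,5,6,8,9,10}→90  {4,6,7,8,9,10}→60  {5,6,7,8,9,10}→60
  7 left: {2,3,4,6,7,8,9}→20  {3,4,5,6,8,9,10}→210  {3,4,6,7,8,9,10}→140  {4,5,6,7,8,9,10}→210
  8 left: {1,2,3,4,6,7,8,9}→20  {2,3,4,6,7,8,9,10}→160  {3,4,5,6,7,8,9,10}→560
  9 left: {0,1,2,3,4,6,7,8,9}→20  {1,2,3,4,6,7,8,9,10}→180  {2,3,4,5,6,7,8,9,10}→720
  placing 0:c first → 900 extensions
  placing 5:e first → 200 extensions
total linear extensions = 1100

1100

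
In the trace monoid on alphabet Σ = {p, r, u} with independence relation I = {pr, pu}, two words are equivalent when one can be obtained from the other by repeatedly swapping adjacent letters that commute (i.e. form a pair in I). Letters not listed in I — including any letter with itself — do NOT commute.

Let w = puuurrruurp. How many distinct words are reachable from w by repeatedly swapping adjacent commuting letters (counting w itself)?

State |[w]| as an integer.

0(p) covers ∅
1(u) covers ∅
2(u) covers 1:u
3(u) covers 2:u
4(r) covers 3:u
5(r) covers 4:r
6(r) covers 5:r
7(u) covers 6:r
8(u) covers 7:u
9(r) covers 8:u
10(p) covers 0:p
floor of heap: 0:p, 1:u
completions by unplaced set U, small U first (add the entries for U minus each lowest piece of U):
  |U|=1: {9}:1  {10}:1
  |U|=2: {0,10}:1  {8,9}:1  {9,10}:2
  |U|=3: {0,9,10}:3  {7,8,9}:1  {8,9,10}:3
  |U|=4: {0,8,9,10}:6  {6,7,8,9}:1  {7,8,9,10}:4
  |U|=5: {0,7,8,9,10}:10  {5,6,7,8,9}:1  {6,7,8,9,10}:5
  |U|=6: {0,6,7,8,9,10}:15  {4,5,6,7,8,9}:1  {5,6,7,8,9,10}:6
  |U|=7: {0,5,6,7,8,9,10}:21  {3,4,5,6,7,8,9}:1  {4,5,6,7,8,9,10}:7
  |U|=8: {0,4,5,6,7,8,9,10}:28  {2,3,4,5,6,7,8,9}:1  {3,4,5,6,7,8,9,10}:8
  |U|=9: {0,3,4,5,6,7,8,9,10}:36  {1,2,3,4,5,6,7,8,9}:1  {2,3,4,5,6,7,8,9,10}:9
  start at 0(p): 10
  start at 1(u): 45
sum over floor = 55

55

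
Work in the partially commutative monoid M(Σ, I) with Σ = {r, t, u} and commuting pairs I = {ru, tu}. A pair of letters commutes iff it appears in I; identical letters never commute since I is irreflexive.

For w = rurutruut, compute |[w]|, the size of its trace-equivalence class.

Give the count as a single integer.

126

0(r) covers ∅
1(u) covers ∅
2(r) covers 0:r
3(u) covers 1:u
4(t) covers 2:r
5(r) covers 4:t
6(u) covers 3:u
7(u) covers 6:u
8(t) covers 5:r
floor of heap: 0:r, 1:u
completions by unplaced set U, small U first (add the entries for U minus each lowest piece of U):
  |U|=1: {7}:1  {8}:1
  |U|=2: {5,8}:1  {6,7}:1  {7,8}:2
  |U|=3: {3,6,7}:1  {4,5,8}:1  {5,7,8}:3  {6,7,8}:3
  |U|=4: {1,3,6,7}:1  {2,4,5,8}:1  {3,6,7,8}:4  {4,5,7,8}:4  {5,6,7,8}:6
  |U|=5: {0,2,4,5,8}:1  {1,3,6,7,8}:5  {2,4,5,7,8}:5  {3,5,6,7,8}:10  {4,5,6,7,8}:10
  |U|=6: {0,2,4,5,7,8}:6  {1,3,5,6,7,8}:15  {2,4,5,6,7,8}:15  {3,4,5,6,7,8}:20
  |U|=7: {0,2,4,5,6,7,8}:21  {1,3,4,5,6,7,8}:35  {2,3,4,5,6,7,8}:35
  start at 0(r): 70
  start at 1(u): 56
sum over floor = 126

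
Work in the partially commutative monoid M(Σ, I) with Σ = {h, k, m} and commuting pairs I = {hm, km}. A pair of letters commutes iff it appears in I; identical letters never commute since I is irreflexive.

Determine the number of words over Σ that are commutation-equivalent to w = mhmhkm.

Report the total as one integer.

#0=m has no predecessor
#1=h has no predecessor
#2=m depends on [0:m]
#3=h depends on [1:h]
#4=k depends on [3:h]
#5=m depends on [2:m]
sources: [0:m, 1:h]
N(rest) = Σ N(rest − s) over sources s of rest; N(one piece) = 1:
  size 1 → [4]=1  [5]=1
  size 2 → [2,5]=1  [3,4]=1  [4,5]=2
  size 3 → [0,2,5]=1  [1,3,4]=1  [2,4,5]=3  [3,4,5]=3
  size 4 → [0,2,4,5]=4  [1,3,4,5]=4  [2,3,4,5]=6
  first=0(m) contributes 10
  first=1(h) contributes 10
|[w]| = 20

20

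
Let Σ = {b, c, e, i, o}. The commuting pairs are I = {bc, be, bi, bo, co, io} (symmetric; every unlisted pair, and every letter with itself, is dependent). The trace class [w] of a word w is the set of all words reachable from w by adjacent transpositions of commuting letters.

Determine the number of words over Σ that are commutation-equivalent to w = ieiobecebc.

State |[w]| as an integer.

piece 0:i — minimal
piece 1:e rests on {0:i}
piece 2:i rests on {1:e}
piece 3:o rests on {1:e}
piece 4:b — minimal
piece 5:e rests on {2:i, 3:o}
piece 6:c rests on {5:e}
piece 7:e rests on {6:c}
piece 8:b rests on {4:b}
piece 9:c rests on {7:e}
minimal pieces: {0:i, 4:b}
ways to finish when only these pieces remain (= sum over removing one remaining piece with nothing left below it):
  1 left: {8}→1  {9}→1
  2 left: {4,8}→1  {7,9}→1  {8,9}→2
  3 left: {4,8,9}→3  {6,7,9}→1  {7,8,9}→3
  4 left: {4,7,8,9}→6  {5,6,7,9}→1  {6,7,8,9}→4
  5 left: {2,5,6,7,9}→1  {3,5,6,7,9}→1  {4,6,7,8,9}→10  {5,6,7,8,9}→5
  6 left: {2,3,5,6,7,9}→2  {2,5,6,7,8,9}→6  {3,5,6,7,8,9}→6  {4,5,6,7,8,9}→15
  7 left: {1,2,3,5,6,7,9}→2  {2,3,5,6,7,8,9}→14  {2,4,5,6,7,8,9}→21  {3,4,5,6,7,8,9}→21
  8 left: {0,1,2,3,5,6,7,9}→2  {1,2,3,5,6,7,8,9}→16  {2,3,4,5,6,7,8,9}→56
  placing 0:i first → 72 extensions
  placing 4:b first → 18 extensions
total linear extensions = 90

90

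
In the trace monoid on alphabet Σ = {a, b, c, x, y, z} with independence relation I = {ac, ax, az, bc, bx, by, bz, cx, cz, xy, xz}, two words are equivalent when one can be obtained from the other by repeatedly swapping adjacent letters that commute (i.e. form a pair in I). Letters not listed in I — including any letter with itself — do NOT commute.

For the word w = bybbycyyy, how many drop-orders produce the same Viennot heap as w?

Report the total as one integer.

84

piece 0:b — minimal
piece 1:y — minimal
piece 2:b rests on {0:b}
piece 3:b rests on {2:b}
piece 4:y rests on {1:y}
piece 5:c rests on {4:y}
piece 6:y rests on {5:c}
piece 7:y rests on {6:y}
piece 8:y rests on {7:y}
minimal pieces: {0:b, 1:y}
ways to finish when only these pieces remain (= sum over removing one remaining piece with nothing left below it):
  1 left: {3}→1  {8}→1
  2 left: {2,3}→1  {3,8}→2  {7,8}→1
  3 left: {0,2,3}→1  {2,3,8}→3  {3,7,8}→3  {6,7,8}→1
  4 left: {0,2,3,8}→4  {2,3,7,8}→6  {3,6,7,8}→4  {5,6,7,8}→1
  5 left: {0,2,3,7,8}→10  {2,3,6,7,8}→10  {3,5,6,7,8}→5  {4,5,6,7,8}→1
  6 left: {0,2,3,6,7,8}→20  {1,4,5,6,7,8}→1  {2,3,5,6,7,8}→15  {3,4,5,6,7,8}→6
  7 left: {0,2,3,5,6,7,8}→35  {1,3,4,5,6,7,8}→7  {2,3,4,5,6,7,8}→21
  placing 0:b first → 28 extensions
  placing 1:y first → 56 extensions
total linear extensions = 84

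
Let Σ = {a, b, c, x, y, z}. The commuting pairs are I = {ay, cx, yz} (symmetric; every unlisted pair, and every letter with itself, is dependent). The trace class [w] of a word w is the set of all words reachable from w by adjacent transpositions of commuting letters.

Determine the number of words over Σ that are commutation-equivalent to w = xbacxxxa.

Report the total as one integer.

#0=x has no predecessor
#1=b depends on [0:x]
#2=a depends on [1:b]
#3=c depends on [2:a]
#4=x depends on [2:a]
#5=x depends on [4:x]
#6=x depends on [5:x]
#7=a depends on [3:c, 6:x]
sources: [0:x]
N(rest) = Σ N(rest − s) over sources s of rest; N(one piece) = 1:
  size 1 → [7]=1
  size 2 → [3,7]=1  [6,7]=1
  size 3 → [3,6,7]=2  [5,6,7]=1
  size 4 → [3,5,6,7]=3  [4,5,6,7]=1
  size 5 → [3,4,5,6,7]=4
  size 6 → [2,3,4,5,6,7]=4
  first=0(x) contributes 4

4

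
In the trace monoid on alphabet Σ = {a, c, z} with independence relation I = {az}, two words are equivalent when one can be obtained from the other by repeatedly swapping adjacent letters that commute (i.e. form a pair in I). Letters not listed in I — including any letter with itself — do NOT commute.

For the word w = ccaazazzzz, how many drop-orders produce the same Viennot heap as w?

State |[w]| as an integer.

#0=c has no predecessor
#1=c depends on [0:c]
#2=a depends on [1:c]
#3=a depends on [2:a]
#4=z depends on [1:c]
#5=a depends on [3:a]
#6=z depends on [4:z]
#7=z depends on [6:z]
#8=z depends on [7:z]
#9=z depends on [8:z]
sources: [0:c]
N(rest) = Σ N(rest − s) over sources s of rest; N(one piece) = 1:
  size 1 → [5]=1  [9]=1
  size 2 → [3,5]=1  [5,9]=2  [8,9]=1
  size 3 → [2,3,5]=1  [3,5,9]=3  [5,8,9]=3  [7,8,9]=1
  size 4 → [2,3,5,9]=4  [3,5,8,9]=6  [5,7,8,9]=4  [6,7,8,9]=1
  size 5 → [2,3,5,8,9]=10  [3,5,7,8,9]=10  [4,6,7,8,9]=1  [5,6,7,8,9]=5
  size 6 → [2,3,5,7,8,9]=20  [3,5,6,7,8,9]=15  [4,5,6,7,8,9]=6
  size 7 → [2,3,5,6,7,8,9]=35  [3,4,5,6,7,8,9]=21
  size 8 → [2,3,4,5,6,7,8,9]=56
  first=0(c) contributes 56

56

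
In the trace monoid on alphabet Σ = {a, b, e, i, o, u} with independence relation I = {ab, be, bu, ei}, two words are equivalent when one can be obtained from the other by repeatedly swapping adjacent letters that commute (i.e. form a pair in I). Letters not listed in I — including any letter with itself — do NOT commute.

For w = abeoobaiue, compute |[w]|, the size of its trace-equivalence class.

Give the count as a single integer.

piece 0:a — minimal
piece 1:b — minimal
piece 2:e rests on {0:a}
piece 3:o rests on {1:b, 2:e}
piece 4:o rests on {3:o}
piece 5:b rests on {4:o}
piece 6:a rests on {4:o}
piece 7:i rests on {5:b, 6:a}
piece 8:u rests on {7:i}
piece 9:e rests on {8:u}
minimal pieces: {0:a, 1:b}
ways to finish when only these pieces remain (= sum over removing one remaining piece with nothing left below it):
  1 left: {9}→1
  2 left: {8,9}→1
  3 left: {7,8,9}→1
  4 left: {5,7,8,9}→1  {6,7,8,9}→1
  5 left: {5,6,7,8,9}→2
  6 left: {4,5,6,7,8,9}→2
  7 left: {3,4,5,6,7,8,9}→2
  8 left: {1,3,4,5,6,7,8,9}→2  {2,3,4,5,6,7,8,9}→2
  placing 0:a first → 4 extensions
  placing 1:b first → 2 extensions
total linear extensions = 6

6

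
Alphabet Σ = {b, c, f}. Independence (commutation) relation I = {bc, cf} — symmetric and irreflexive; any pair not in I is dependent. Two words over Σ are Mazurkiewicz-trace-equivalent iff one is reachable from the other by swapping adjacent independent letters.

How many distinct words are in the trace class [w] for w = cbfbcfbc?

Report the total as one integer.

56

piece 0:c — minimal
piece 1:b — minimal
piece 2:f rests on {1:b}
piece 3:b rests on {2:f}
piece 4:c rests on {0:c}
piece 5:f rests on {3:b}
piece 6:b rests on {5:f}
piece 7:c rests on {4:c}
minimal pieces: {0:c, 1:b}
ways to finish when only these pieces remain (= sum over removing one remaining piece with nothing left below it):
  1 left: {6}→1  {7}→1
  2 left: {4,7}→1  {5,6}→1  {6,7}→2
  3 left: {0,4,7}→1  {3,5,6}→1  {4,6,7}→3  {5,6,7}→3
  4 left: {0,4,6,7}→4  {2,3,5,6}→1  {3,5,6,7}→4  {4,5,6,7}→6
  5 left: {0,4,5,6,7}→10  {1,2,3,5,6}→1  {2,3,5,6,7}→5  {3,4,5,6,7}→10
  6 left: {0,3,4,5,6,7}→20  {1,2,3,5,6,7}→6  {2,3,4,5,6,7}→15
  placing 0:c first → 21 extensions
  placing 1:b first → 35 extensions
total linear extensions = 56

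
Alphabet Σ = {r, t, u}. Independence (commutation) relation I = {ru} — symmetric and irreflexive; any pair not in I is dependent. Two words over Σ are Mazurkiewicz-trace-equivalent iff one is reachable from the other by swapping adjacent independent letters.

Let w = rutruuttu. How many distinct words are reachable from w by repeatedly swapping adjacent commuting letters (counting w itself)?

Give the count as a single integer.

piece 0:r — minimal
piece 1:u — minimal
piece 2:t rests on {0:r, 1:u}
piece 3:r rests on {2:t}
piece 4:u rests on {2:t}
piece 5:u rests on {4:u}
piece 6:t rests on {3:r, 5:u}
piece 7:t rests on {6:t}
piece 8:u rests on {7:t}
minimal pieces: {0:r, 1:u}
ways to finish when only these pieces remain (= sum over removing one remaining piece with nothing left below it):
  1 left: {8}→1
  2 left: {7,8}→1
  3 left: {6,7,8}→1
  4 left: {3,6,7,8}→1  {5,6,7,8}→1
  5 left: {3,5,6,7,8}→2  {4,5,6,7,8}→1
  6 left: {3,4,5,6,7,8}→3
  7 left: {2,3,4,5,6,7,8}→3
  placing 0:r first → 3 extensions
  placing 1:u first → 3 extensions
total linear extensions = 6

6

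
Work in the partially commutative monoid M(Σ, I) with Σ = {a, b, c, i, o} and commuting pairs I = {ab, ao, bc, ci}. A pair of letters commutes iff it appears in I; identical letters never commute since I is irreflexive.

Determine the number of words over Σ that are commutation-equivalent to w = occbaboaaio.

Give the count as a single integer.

52

#0=o has no predecessor
#1=c depends on [0:o]
#2=c depends on [1:c]
#3=b depends on [0:o]
#4=a depends on [2:c]
#5=b depends on [3:b]
#6=o depends on [2:c, 5:b]
#7=a depends on [4:a]
#8=a depends on [7:a]
#9=i depends on [6:o, 8:a]
#10=o depends on [9:i]
sources: [0:o]
N(rest) = Σ N(rest − s) over sources s of rest; N(one piece) = 1:
  size 1 → [10]=1
  size 2 → [9,10]=1
  size 3 → [6,9,10]=1  [8,9,10]=1
  size 4 → [5,6,9,10]=1  [6,8,9,10]=2  [7,8,9,10]=1
  size 5 → [3,5,6,9,10]=1  [4,7,8,9,10]=1  [5,6,8,9,10]=3  [6,7,8,9,10]=3
  size 6 → [3,5,6,8,9,10]=4  [4,6,7,8,9,10]=4  [5,6,7,8,9,10]=6
  size 7 → [2,4,6,7,8,9,10]=4  [3,5,6,7,8,9,10]=10  [4,5,6,7,8,9,10]=10
  size 8 → [1,2,4,6,7,8,9,10]=4  [2,4,5,6,7,8,9,10]=14  [3,4,5,6,7,8,9,10]=20
  size 9 → [1,2,4,5,6,7,8,9,10]=18  [2,3,4,5,6,7,8,9,10]=34
  first=0(o) contributes 52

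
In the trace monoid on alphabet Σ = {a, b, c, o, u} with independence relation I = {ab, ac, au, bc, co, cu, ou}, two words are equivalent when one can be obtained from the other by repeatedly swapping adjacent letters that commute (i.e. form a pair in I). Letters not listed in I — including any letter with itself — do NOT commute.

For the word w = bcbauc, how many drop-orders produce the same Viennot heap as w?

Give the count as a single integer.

60

piece 0:b — minimal
piece 1:c — minimal
piece 2:b rests on {0:b}
piece 3:a — minimal
piece 4:u rests on {2:b}
piece 5:c rests on {1:c}
minimal pieces: {0:b, 1:c, 3:a}
ways to finish when only these pieces remain (= sum over removing one remaining piece with nothing left below it):
  1 left: {3}→1  {4}→1  {5}→1
  2 left: {1,5}→1  {2,4}→1  {3,4}→2  {3,5}→2  {4,5}→2
  3 left: {0,2,4}→1  {1,3,5}→3  {1,4,5}→3  {2,3,4}→3  {2,4,5}→3  {3,4,5}→6
  4 left: {0,2,3,4}→4  {0,2,4,5}→4  {1,2,4,5}→6  {1,3,4,5}→12  {2,3,4,5}→12
  placing 0:b first → 30 extensions
  placing 1:c first → 20 extensions
  placing 3:a first → 10 extensions
total linear extensions = 60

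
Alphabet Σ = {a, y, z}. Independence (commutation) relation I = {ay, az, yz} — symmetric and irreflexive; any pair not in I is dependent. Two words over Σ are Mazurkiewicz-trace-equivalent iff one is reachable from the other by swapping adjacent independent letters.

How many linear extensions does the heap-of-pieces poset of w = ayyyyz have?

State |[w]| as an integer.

drop 0:a onto floor
drop 1:y onto floor
drop 2:y onto {1:y}
drop 3:y onto {2:y}
drop 4:y onto {3:y}
drop 5:z onto floor
ground layer = {0:a, 1:y, 5:z}
drop-orders for the pieces not yet dropped (sum over which currently-grounded one goes next):
  1 to go: {0} 1  {4} 1  {5} 1
  2 to go: {0,4} 2  {0,5} 2  {3,4} 1  {4,5} 2
  3 to go: {0,3,4} 3  {0,4,5} 6  {2,3,4} 1  {3,4,5} 3
  4 to go: {0,2,3,4} 4  {0,3,4,5} 12  {1,2,3,4} 1  {2,3,4,5} 4
  if 0:a drops first: 5 orders
  if 1:y drops first: 20 orders
  if 5:z drops first: 5 orders
heap linearizations: 30

30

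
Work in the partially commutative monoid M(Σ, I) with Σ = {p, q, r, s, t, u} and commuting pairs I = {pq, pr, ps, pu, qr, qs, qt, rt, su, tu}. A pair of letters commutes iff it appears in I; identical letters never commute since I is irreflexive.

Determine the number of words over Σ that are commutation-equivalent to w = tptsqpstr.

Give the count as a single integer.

0(t) covers ∅
1(p) covers 0:t
2(t) covers 1:p
3(s) covers 2:t
4(q) covers ∅
5(p) covers 2:t
6(s) covers 3:s
7(t) covers 5:p, 6:s
8(r) covers 6:s
floor of heap: 0:t, 4:q
completions by unplaced set U, small U first (add the entries for U minus each lowest piece of U):
  |U|=1: {4}:1  {7}:1  {8}:1
  |U|=2: {4,7}:2  {4,8}:2  {5,7}:1  {7,8}:2
  |U|=3: {4,5,7}:3  {4,7,8}:6  {5,7,8}:3  {6,7,8}:2
  |U|=4: {3,6,7,8}:2  {4,5,7,8}:12  {4,6,7,8}:8  {5,6,7,8}:5
  |U|=5: {3,4,6,7,8}:10  {3,5,6,7,8}:7  {4,5,6,7,8}:25
  |U|=6: {2,3,5,6,7,8}:7  {3,4,5,6,7,8}:42
  |U|=7: {1,2,3,5,6,7,8}:7  {2,3,4,5,6,7,8}:49
  start at 0(t): 56
  start at 4(q): 7
sum over floor = 63

63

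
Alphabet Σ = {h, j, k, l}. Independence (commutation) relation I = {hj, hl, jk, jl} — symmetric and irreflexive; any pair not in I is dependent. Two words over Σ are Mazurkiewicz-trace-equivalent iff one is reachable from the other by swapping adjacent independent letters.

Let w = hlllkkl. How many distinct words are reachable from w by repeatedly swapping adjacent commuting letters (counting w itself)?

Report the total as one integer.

drop 0:h onto floor
drop 1:l onto floor
drop 2:l onto {1:l}
drop 3:l onto {2:l}
drop 4:k onto {0:h, 3:l}
drop 5:k onto {4:k}
drop 6:l onto {5:k}
ground layer = {0:h, 1:l}
drop-orders for the pieces not yet dropped (sum over which currently-grounded one goes next):
  1 to go: {6} 1
  2 to go: {5,6} 1
  3 to go: {4,5,6} 1
  4 to go: {0,4,5,6} 1  {3,4,5,6} 1
  5 to go: {0,3,4,5,6} 2  {2,3,4,5,6} 1
  if 0:h drops first: 1 orders
  if 1:l drops first: 3 orders
heap linearizations: 4

4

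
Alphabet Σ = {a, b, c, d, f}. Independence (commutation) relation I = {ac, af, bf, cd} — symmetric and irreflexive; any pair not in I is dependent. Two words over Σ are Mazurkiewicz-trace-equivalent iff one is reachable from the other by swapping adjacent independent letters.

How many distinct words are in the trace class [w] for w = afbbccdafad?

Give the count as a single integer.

drop 0:a onto floor
drop 1:f onto floor
drop 2:b onto {0:a}
drop 3:b onto {2:b}
drop 4:c onto {1:f, 3:b}
drop 5:c onto {4:c}
drop 6:d onto {1:f, 3:b}
drop 7:a onto {6:d}
drop 8:f onto {5:c, 6:d}
drop 9:a onto {7:a}
drop 10:d onto {8:f, 9:a}
ground layer = {0:a, 1:f}
drop-orders for the pieces not yet dropped (sum over which currently-grounded one goes next):
  1 to go: {10} 1
  2 to go: {8,10} 1  {9,10} 1
  3 to go: {5,8,10} 1  {7,9,10} 1  {8,9,10} 2
  4 to go: {4,5,8,10} 1  {5,8,9,10} 3  {7,8,9,10} 3
  5 to go: {4,5,8,9,10} 4  {5,7,8,9,10} 6  {6,7,8,9,10} 3
  6 to go: {4,5,7,8,9,10} 10  {5,6,7,8,9,10} 9
  7 to go: {4,5,6,7,8,9,10} 19
  8 to go: {1,4,5,6,7,8,9,10} 19  {3,4,5,6,7,8,9,10} 19
  9 to go: {1,3,4,5,6,7,8,9,10} 38  {2,3,4,5,6,7,8,9,10} 19
  if 0:a drops first: 57 orders
  if 1:f drops first: 19 orders
heap linearizations: 76

76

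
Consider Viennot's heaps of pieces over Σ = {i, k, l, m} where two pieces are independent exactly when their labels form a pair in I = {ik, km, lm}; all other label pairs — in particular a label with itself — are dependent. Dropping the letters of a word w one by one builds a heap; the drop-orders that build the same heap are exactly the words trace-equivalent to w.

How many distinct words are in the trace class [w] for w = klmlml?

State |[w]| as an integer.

#0=k has no predecessor
#1=l depends on [0:k]
#2=m has no predecessor
#3=l depends on [1:l]
#4=m depends on [2:m]
#5=l depends on [3:l]
sources: [0:k, 2:m]
N(rest) = Σ N(rest − s) over sources s of rest; N(one piece) = 1:
  size 1 → [4]=1  [5]=1
  size 2 → [2,4]=1  [3,5]=1  [4,5]=2
  size 3 → [1,3,5]=1  [2,4,5]=3  [3,4,5]=3
  size 4 → [0,1,3,5]=1  [1,3,4,5]=4  [2,3,4,5]=6
  first=0(k) contributes 10
  first=2(m) contributes 5
|[w]| = 15

15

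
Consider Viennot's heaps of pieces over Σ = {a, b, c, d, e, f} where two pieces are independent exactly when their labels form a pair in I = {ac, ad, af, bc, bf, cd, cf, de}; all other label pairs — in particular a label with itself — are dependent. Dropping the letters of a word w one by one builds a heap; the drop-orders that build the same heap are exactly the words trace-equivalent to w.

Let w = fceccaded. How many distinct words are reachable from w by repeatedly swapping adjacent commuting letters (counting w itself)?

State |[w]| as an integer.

0(f) covers ∅
1(c) covers ∅
2(e) covers 0:f, 1:c
3(c) covers 2:e
4(c) covers 3:c
5(a) covers 2:e
6(d) covers 0:f
7(e) covers 4:c, 5:a
8(d) covers 6:d
floor of heap: 0:f, 1:c
completions by unplaced set U, small U first (add the entries for U minus each lowest piece of U):
  |U|=1: {7}:1  {8}:1
  |U|=2: {4,7}:1  {5,7}:1  {6,8}:1  {7,8}:2
  |U|=3: {3,4,7}:1  {4,5,7}:2  {4,7,8}:3  {5,7,8}:3  {6,7,8}:3
  |U|=4: {3,4,5,7}:3  {3,4,7,8}:4  {4,5,7,8}:8  {4,6,7,8}:6  {5,6,7,8}:6
  |U|=5: {2,3,4,5,7}:3  {3,4,5,7,8}:15  {3,4,6,7,8}:10  {4,5,6,7,8}:20
  |U|=6: {1,2,3,4,5,7}:3  {2,3,4,5,7,8}:18  {3,4,5,6,7,8}:45
  |U|=7: {1,2,3,4,5,7,8}:21  {2,3,4,5,6,7,8}:63
  start at 0(f): 84
  start at 1(c): 63
sum over floor = 147

147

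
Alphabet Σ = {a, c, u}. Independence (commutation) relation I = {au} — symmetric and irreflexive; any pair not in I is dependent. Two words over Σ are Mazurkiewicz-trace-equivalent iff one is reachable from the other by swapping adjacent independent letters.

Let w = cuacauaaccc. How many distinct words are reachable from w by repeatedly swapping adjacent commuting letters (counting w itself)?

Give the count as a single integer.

8

drop 0:c onto floor
drop 1:u onto {0:c}
drop 2:a onto {0:c}
drop 3:c onto {1:u, 2:a}
drop 4:a onto {3:c}
drop 5:u onto {3:c}
drop 6:a onto {4:a}
drop 7:a onto {6:a}
drop 8:c onto {5:u, 7:a}
drop 9:c onto {8:c}
drop 10:c onto {9:c}
ground layer = {0:c}
drop-orders for the pieces not yet dropped (sum over which currently-grounded one goes next):
  1 to go: {10} 1
  2 to go: {9,10} 1
  3 to go: {8,9,10} 1
  4 to go: {5,8,9,10} 1  {7,8,9,10} 1
  5 to go: {5,7,8,9,10} 2  {6,7,8,9,10} 1
  6 to go: {4,6,7,8,9,10} 1  {5,6,7,8,9,10} 3
  7 to go: {4,5,6,7,8,9,10} 4
  8 to go: {3,4,5,6,7,8,9,10} 4
  9 to go: {1,3,4,5,6,7,8,9,10} 4  {2,3,4,5,6,7,8,9,10} 4
  if 0:c drops first: 8 orders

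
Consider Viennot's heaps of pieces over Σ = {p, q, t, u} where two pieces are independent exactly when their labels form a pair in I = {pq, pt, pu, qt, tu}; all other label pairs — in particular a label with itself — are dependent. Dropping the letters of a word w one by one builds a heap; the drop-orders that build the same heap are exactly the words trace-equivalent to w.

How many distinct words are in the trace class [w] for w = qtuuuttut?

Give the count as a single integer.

0(q) covers ∅
1(t) covers ∅
2(u) covers 0:q
3(u) covers 2:u
4(u) covers 3:u
5(t) covers 1:t
6(t) covers 5:t
7(u) covers 4:u
8(t) covers 6:t
floor of heap: 0:q, 1:t
completions by unplaced set U, small U first (add the entries for U minus each lowest piece of U):
  |U|=1: {7}:1  {8}:1
  |U|=2: {4,7}:1  {6,8}:1  {7,8}:2
  |U|=3: {3,4,7}:1  {4,7,8}:3  {5,6,8}:1  {6,7,8}:3
  |U|=4: {1,5,6,8}:1  {2,3,4,7}:1  {3,4,7,8}:4  {4,6,7,8}:6  {5,6,7,8}:4
  |U|=5: {0,2,3,4,7}:1  {1,5,6,7,8}:5  {2,3,4,7,8}:5  {3,4,6,7,8}:10  {4,5,6,7,8}:10
  |U|=6: {0,2,3,4,7,8}:6  {1,4,5,6,7,8}:15  {2,3,4,6,7,8}:15  {3,4,5,6,7,8}:20
  |U|=7: {0,2,3,4,6,7,8}:21  {1,3,4,5,6,7,8}:35  {2,3,4,5,6,7,8}:35
  start at 0(q): 70
  start at 1(t): 56
sum over floor = 126

126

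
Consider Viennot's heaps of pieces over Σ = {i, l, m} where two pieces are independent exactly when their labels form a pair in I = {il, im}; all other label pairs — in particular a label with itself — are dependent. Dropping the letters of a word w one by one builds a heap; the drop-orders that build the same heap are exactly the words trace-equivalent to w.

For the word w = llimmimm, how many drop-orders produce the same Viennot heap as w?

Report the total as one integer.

#0=l has no predecessor
#1=l depends on [0:l]
#2=i has no predecessor
#3=m depends on [1:l]
#4=m depends on [3:m]
#5=i depends on [2:i]
#6=m depends on [4:m]
#7=m depends on [6:m]
sources: [0:l, 2:i]
N(rest) = Σ N(rest − s) over sources s of rest; N(one piece) = 1:
  size 1 → [5]=1  [7]=1
  size 2 → [2,5]=1  [5,7]=2  [6,7]=1
  size 3 → [2,5,7]=3  [4,6,7]=1  [5,6,7]=3
  size 4 → [2,5,6,7]=6  [3,4,6,7]=1  [4,5,6,7]=4
  size 5 → [1,3,4,6,7]=1  [2,4,5,6,7]=10  [3,4,5,6,7]=5
  size 6 → [0,1,3,4,6,7]=1  [1,3,4,5,6,7]=6  [2,3,4,5,6,7]=15
  first=0(l) contributes 21
  first=2(i) contributes 7
|[w]| = 28

28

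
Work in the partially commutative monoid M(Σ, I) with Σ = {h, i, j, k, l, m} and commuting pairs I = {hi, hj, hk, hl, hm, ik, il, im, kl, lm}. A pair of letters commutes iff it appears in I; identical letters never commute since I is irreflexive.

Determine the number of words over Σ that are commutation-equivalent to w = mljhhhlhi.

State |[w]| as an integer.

504

#0=m has no predecessor
#1=l has no predecessor
#2=j depends on [0:m, 1:l]
#3=h has no predecessor
#4=h depends on [3:h]
#5=h depends on [4:h]
#6=l depends on [2:j]
#7=h depends on [5:h]
#8=i depends on [2:j]
sources: [0:m, 1:l, 3:h]
N(rest) = Σ N(rest − s) over sources s of rest; N(one piece) = 1:
  size 1 → [6]=1  [7]=1  [8]=1
  size 2 → [5,7]=1  [6,7]=2  [6,8]=2  [7,8]=2
  size 3 → [2,6,8]=2  [4,5,7]=1  [5,6,7]=3  [5,7,8]=3  [6,7,8]=6
  size 4 → [0,2,6,8]=2  [1,2,6,8]=2  [2,6,7,8]=8  [3,4,5,7]=1  [4,5,6,7]=4  [4,5,7,8]=4  [5,6,7,8]=12
  size 5 → [0,1,2,6,8]=4  [0,2,6,7,8]=10  [1,2,6,7,8]=10  [2,5,6,7,8]=20  [3,4,5,6,7]=5  [3,4,5,7,8]=5  [4,5,6,7,8]=20
  size 6 → [0,1,2,6,7,8]=24  [0,2,5,6,7,8]=30  [1,2,5,6,7,8]=30  [2,4,5,6,7,8]=40  [3,4,5,6,7,8]=30
  size 7 → [0,1,2,5,6,7,8]=84  [0,2,4,5,6,7,8]=70  [1,2,4,5,6,7,8]=70  [2,3,4,5,6,7,8]=70
  first=0(m) contributes 140
  first=1(l) contributes 140
  first=3(h) contributes 224
|[w]| = 504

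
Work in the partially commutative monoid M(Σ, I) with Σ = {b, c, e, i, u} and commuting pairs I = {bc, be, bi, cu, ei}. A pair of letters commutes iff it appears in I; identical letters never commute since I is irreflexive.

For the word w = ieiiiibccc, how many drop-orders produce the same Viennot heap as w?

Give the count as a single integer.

60

#0=i has no predecessor
#1=e has no predecessor
#2=i depends on [0:i]
#3=i depends on [2:i]
#4=i depends on [3:i]
#5=i depends on [4:i]
#6=b has no predecessor
#7=c depends on [1:e, 5:i]
#8=c depends on [7:c]
#9=c depends on [8:c]
sources: [0:i, 1:e, 6:b]
N(rest) = Σ N(rest − s) over sources s of rest; N(one piece) = 1:
  size 1 → [6]=1  [9]=1
  size 2 → [6,9]=2  [8,9]=1
  size 3 → [6,8,9]=3  [7,8,9]=1
  size 4 → [1,7,8,9]=1  [5,7,8,9]=1  [6,7,8,9]=4
  size 5 → [1,5,7,8,9]=2  [1,6,7,8,9]=5  [4,5,7,8,9]=1  [5,6,7,8,9]=5
  size 6 → [1,4,5,7,8,9]=3  [1,5,6,7,8,9]=12  [3,4,5,7,8,9]=1  [4,5,6,7,8,9]=6
  size 7 → [1,3,4,5,7,8,9]=4  [1,4,5,6,7,8,9]=21  [2,3,4,5,7,8,9]=1  [3,4,5,6,7,8,9]=7
  size 8 → [0,2,3,4,5,7,8,9]=1  [1,2,3,4,5,7,8,9]=5  [1,3,4,5,6,7,8,9]=32  [2,3,4,5,6,7,8,9]=8
  first=0(i) contributes 45
  first=1(e) contributes 9
  first=6(b) contributes 6
|[w]| = 60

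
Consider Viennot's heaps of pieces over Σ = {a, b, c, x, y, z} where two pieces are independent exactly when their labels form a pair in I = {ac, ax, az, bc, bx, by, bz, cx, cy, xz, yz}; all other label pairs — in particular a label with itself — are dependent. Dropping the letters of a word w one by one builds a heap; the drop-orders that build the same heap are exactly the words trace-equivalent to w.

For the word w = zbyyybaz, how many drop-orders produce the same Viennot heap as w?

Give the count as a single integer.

280

drop 0:z onto floor
drop 1:b onto floor
drop 2:y onto floor
drop 3:y onto {2:y}
drop 4:y onto {3:y}
drop 5:b onto {1:b}
drop 6:a onto {4:y, 5:b}
drop 7:z onto {0:z}
ground layer = {0:z, 1:b, 2:y}
drop-orders for the pieces not yet dropped (sum over which currently-grounded one goes next):
  1 to go: {6} 1  {7} 1
  2 to go: {0,7} 1  {4,6} 1  {5,6} 1  {6,7} 2
  3 to go: {0,6,7} 3  {1,5,6} 1  {3,4,6} 1  {4,5,6} 2  {4,6,7} 3  {5,6,7} 3
  4 to go: {0,4,6,7} 6  {0,5,6,7} 6  {1,4,5,6} 3  {1,5,6,7} 4  {2,3,4,6} 1  {3,4,5,6} 3  {3,4,6,7} 4  {4,5,6,7} 8
  5 to go: {0,1,5,6,7} 10  {0,3,4,6,7} 10  {0,4,5,6,7} 20  {1,3,4,5,6} 6  {1,4,5,6,7} 15  {2,3,4,5,6} 4  {2,3,4,6,7} 5  {3,4,5,6,7} 15
  6 to go: {0,1,4,5,6,7} 45  {0,2,3,4,6,7} 15  {0,3,4,5,6,7} 45  {1,2,3,4,5,6} 10  {1,3,4,5,6,7} 36  {2,3,4,5,6,7} 24
  if 0:z drops first: 70 orders
  if 1:b drops first: 84 orders
  if 2:y drops first: 126 orders
heap linearizations: 280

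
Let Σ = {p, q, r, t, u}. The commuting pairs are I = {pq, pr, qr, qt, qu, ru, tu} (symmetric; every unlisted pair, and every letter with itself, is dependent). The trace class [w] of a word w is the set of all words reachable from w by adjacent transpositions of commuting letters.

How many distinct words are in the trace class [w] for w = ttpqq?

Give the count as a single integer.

#0=t has no predecessor
#1=t depends on [0:t]
#2=p depends on [1:t]
#3=q has no predecessor
#4=q depends on [3:q]
sources: [0:t, 3:q]
N(rest) = Σ N(rest − s) over sources s of rest; N(one piece) = 1:
  size 1 → [2]=1  [4]=1
  size 2 → [1,2]=1  [2,4]=2  [3,4]=1
  size 3 → [0,1,2]=1  [1,2,4]=3  [2,3,4]=3
  first=0(t) contributes 6
  first=3(q) contributes 4
|[w]| = 10

10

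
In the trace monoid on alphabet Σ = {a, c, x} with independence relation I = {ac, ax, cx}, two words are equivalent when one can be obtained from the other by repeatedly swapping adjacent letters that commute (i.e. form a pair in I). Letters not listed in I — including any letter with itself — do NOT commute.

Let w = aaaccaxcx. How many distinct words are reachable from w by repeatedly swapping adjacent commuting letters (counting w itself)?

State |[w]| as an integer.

1260

piece 0:a — minimal
piece 1:a rests on {0:a}
piece 2:a rests on {1:a}
piece 3:c — minimal
piece 4:c rests on {3:c}
piece 5:a rests on {2:a}
piece 6:x — minimal
piece 7:c rests on {4:c}
piece 8:x rests on {6:x}
minimal pieces: {0:a, 3:c, 6:x}
ways to finish when only these pieces remain (= sum over removing one remaining piece with nothing left below it):
  1 left: {5}→1  {7}→1  {8}→1
  2 left: {2,5}→1  {4,7}→1  {5,7}→2  {5,8}→2  {6,8}→1  {7,8}→2
  3 left: {1,2,5}→1  {2,5,7}→3  {2,5,8}→3  {3,4,7}→1  {4,5,7}→3  {4,7,8}→3  {5,6,8}→3  {5,7,8}→6  {6,7,8}→3
  4 left: {0,1,2,5}→1  {1,2,5,7}→4  {1,2,5,8}→4  {2,4,5,7}→6  {2,5,6,8}→6  {2,5,7,8}→12  {3,4,5,7}→4  {3,4,7,8}→4  {4,5,7,8}→12  {4,6,7,8}→6  {5,6,7,8}→12
  5 left: {0,1,2,5,7}→5  {0,1,2,5,8}→5  {1,2,4,5,7}→10  {1,2,5,6,8}→10  {1,2,5,7,8}→20  {2,3,4,5,7}→10  {2,4,5,7,8}→30  {2,5,6,7,8}→30  {3,4,5,7,8}→20  {3,4,6,7,8}→10  {4,5,6,7,8}→30
  6 left: {0,1,2,4,5,7}→15  {0,1,2,5,6,8}→15  {0,1,2,5,7,8}→30  {1,2,3,4,5,7}→20  {1,2,4,5,7,8}→60  {1,2,5,6,7,8}→60  {2,3,4,5,7,8}→60  {2,4,5,6,7,8}→90  {3,4,5,6,7,8}→60
  7 left: {0,1,2,3,4,5,7}→35  {0,1,2,4,5,7,8}→105  {0,1,2,5,6,7,8}→105  {1,2,3,4,5,7,8}→140  {1,2,4,5,6,7,8}→210  {2,3,4,5,6,7,8}→210
  placing 0:a first → 560 extensions
  placing 3:c first → 420 extensions
  placing 6:x first → 280 extensions
total linear extensions = 1260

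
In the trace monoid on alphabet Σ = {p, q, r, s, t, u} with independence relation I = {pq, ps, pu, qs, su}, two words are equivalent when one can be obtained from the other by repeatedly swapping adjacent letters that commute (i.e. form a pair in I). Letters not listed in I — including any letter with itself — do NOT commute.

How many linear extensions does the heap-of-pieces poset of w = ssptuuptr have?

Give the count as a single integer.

9

0(s) covers ∅
1(s) covers 0:s
2(p) covers ∅
3(t) covers 1:s, 2:p
4(u) covers 3:t
5(u) covers 4:u
6(p) covers 3:t
7(t) covers 5:u, 6:p
8(r) covers 7:t
floor of heap: 0:s, 2:p
completions by unplaced set U, small U first (add the entries for U minus each lowest piece of U):
  |U|=1: {8}:1
  |U|=2: {7,8}:1
  |U|=3: {5,7,8}:1  {6,7,8}:1
  |U|=4: {4,5,7,8}:1  {5,6,7,8}:2
  |U|=5: {4,5,6,7,8}:3
  |U|=6: {3,4,5,6,7,8}:3
  |U|=7: {1,3,4,5,6,7,8}:3  {2,3,4,5,6,7,8}:3
  start at 0(s): 6
  start at 2(p): 3
sum over floor = 9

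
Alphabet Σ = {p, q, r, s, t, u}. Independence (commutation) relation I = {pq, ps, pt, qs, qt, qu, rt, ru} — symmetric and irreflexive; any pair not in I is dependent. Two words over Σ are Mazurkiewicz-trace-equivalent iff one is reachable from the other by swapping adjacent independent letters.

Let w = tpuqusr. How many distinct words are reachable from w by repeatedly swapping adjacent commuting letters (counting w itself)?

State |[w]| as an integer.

12

#0=t has no predecessor
#1=p has no predecessor
#2=u depends on [0:t, 1:p]
#3=q has no predecessor
#4=u depends on [2:u]
#5=s depends on [4:u]
#6=r depends on [3:q, 5:s]
sources: [0:t, 1:p, 3:q]
N(rest) = Σ N(rest − s) over sources s of rest; N(one piece) = 1:
  size 1 → [6]=1
  size 2 → [3,6]=1  [5,6]=1
  size 3 → [3,5,6]=2  [4,5,6]=1
  size 4 → [2,4,5,6]=1  [3,4,5,6]=3
  size 5 → [0,2,4,5,6]=1  [1,2,4,5,6]=1  [2,3,4,5,6]=4
  first=0(t) contributes 5
  first=1(p) contributes 5
  first=3(q) contributes 2
|[w]| = 12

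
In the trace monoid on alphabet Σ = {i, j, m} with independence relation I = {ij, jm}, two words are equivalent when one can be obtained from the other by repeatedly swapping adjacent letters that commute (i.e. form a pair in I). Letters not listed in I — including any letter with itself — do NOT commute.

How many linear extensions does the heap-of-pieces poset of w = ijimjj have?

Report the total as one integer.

0(i) covers ∅
1(j) covers ∅
2(i) covers 0:i
3(m) covers 2:i
4(j) covers 1:j
5(j) covers 4:j
floor of heap: 0:i, 1:j
completions by unplaced set U, small U first (add the entries for U minus each lowest piece of U):
  |U|=1: {3}:1  {5}:1
  |U|=2: {2,3}:1  {3,5}:2  {4,5}:1
  |U|=3: {0,2,3}:1  {1,4,5}:1  {2,3,5}:3  {3,4,5}:3
  |U|=4: {0,2,3,5}:4  {1,3,4,5}:4  {2,3,4,5}:6
  start at 0(i): 10
  start at 1(j): 10
sum over floor = 20

20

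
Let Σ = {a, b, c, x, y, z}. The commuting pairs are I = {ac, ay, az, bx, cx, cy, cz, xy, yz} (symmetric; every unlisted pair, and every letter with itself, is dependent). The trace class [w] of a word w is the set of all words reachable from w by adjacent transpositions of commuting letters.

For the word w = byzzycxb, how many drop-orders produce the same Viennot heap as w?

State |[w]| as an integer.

90

0(b) covers ∅
1(y) covers 0:b
2(z) covers 0:b
3(z) covers 2:z
4(y) covers 1:y
5(c) covers 0:b
6(x) covers 3:z
7(b) covers 3:z, 4:y, 5:c
floor of heap: 0:b
completions by unplaced set U, small U first (add the entries for U minus each lowest piece of U):
  |U|=1: {6}:1  {7}:1
  |U|=2: {4,7}:1  {5,7}:1  {6,7}:2
  |U|=3: {1,4,7}:1  {3,6,7}:2  {4,5,7}:2  {4,6,7}:3  {5,6,7}:3
  |U|=4: {1,4,5,7}:3  {1,4,6,7}:4  {2,3,6,7}:2  {3,4,6,7}:5  {3,5,6,7}:5  {4,5,6,7}:8
  |U|=5: {1,3,4,6,7}:9  {1,4,5,6,7}:15  {2,3,4,6,7}:7  {2,3,5,6,7}:7  {3,4,5,6,7}:18
  |U|=6: {1,2,3,4,6,7}:16  {1,3,4,5,6,7}:42  {2,3,4,5,6,7}:32
  start at 0(b): 90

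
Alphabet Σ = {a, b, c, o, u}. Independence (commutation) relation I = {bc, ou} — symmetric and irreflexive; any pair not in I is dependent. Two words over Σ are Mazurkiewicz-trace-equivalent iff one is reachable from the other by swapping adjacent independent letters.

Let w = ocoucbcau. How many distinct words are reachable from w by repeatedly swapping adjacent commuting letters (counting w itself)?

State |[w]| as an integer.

drop 0:o onto floor
drop 1:c onto {0:o}
drop 2:o onto {1:c}
drop 3:u onto {1:c}
drop 4:c onto {2:o, 3:u}
drop 5:b onto {2:o, 3:u}
drop 6:c onto {4:c}
drop 7:a onto {5:b, 6:c}
drop 8:u onto {7:a}
ground layer = {0:o}
drop-orders for the pieces not yet dropped (sum over which currently-grounded one goes next):
  1 to go: {8} 1
  2 to go: {7,8} 1
  3 to go: {5,7,8} 1  {6,7,8} 1
  4 to go: {4,6,7,8} 1  {5,6,7,8} 2
  5 to go: {4,5,6,7,8} 3
  6 to go: {2,4,5,6,7,8} 3  {3,4,5,6,7,8} 3
  7 to go: {2,3,4,5,6,7,8} 6
  if 0:o drops first: 6 orders

6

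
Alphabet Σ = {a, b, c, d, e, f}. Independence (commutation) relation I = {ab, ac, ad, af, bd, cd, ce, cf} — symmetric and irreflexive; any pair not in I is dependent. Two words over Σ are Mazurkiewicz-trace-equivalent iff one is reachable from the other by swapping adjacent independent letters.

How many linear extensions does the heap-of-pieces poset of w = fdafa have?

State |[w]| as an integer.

drop 0:f onto floor
drop 1:d onto {0:f}
drop 2:a onto floor
drop 3:f onto {1:d}
drop 4:a onto {2:a}
ground layer = {0:f, 2:a}
drop-orders for the pieces not yet dropped (sum over which currently-grounded one goes next):
  1 to go: {3} 1  {4} 1
  2 to go: {1,3} 1  {2,4} 1  {3,4} 2
  3 to go: {0,1,3} 1  {1,3,4} 3  {2,3,4} 3
  if 0:f drops first: 6 orders
  if 2:a drops first: 4 orders
heap linearizations: 10

10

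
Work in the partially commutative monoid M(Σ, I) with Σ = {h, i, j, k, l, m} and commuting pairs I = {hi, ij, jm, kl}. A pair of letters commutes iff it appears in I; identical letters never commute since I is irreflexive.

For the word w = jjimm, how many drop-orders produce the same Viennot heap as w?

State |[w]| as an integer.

0(j) covers ∅
1(j) covers 0:j
2(i) covers ∅
3(m) covers 2:i
4(m) covers 3:m
floor of heap: 0:j, 2:i
completions by unplaced set U, small U first (add the entries for U minus each lowest piece of U):
  |U|=1: {1}:1  {4}:1
  |U|=2: {0,1}:1  {1,4}:2  {3,4}:1
  |U|=3: {0,1,4}:3  {1,3,4}:3  {2,3,4}:1
  start at 0(j): 4
  start at 2(i): 6
sum over floor = 10

10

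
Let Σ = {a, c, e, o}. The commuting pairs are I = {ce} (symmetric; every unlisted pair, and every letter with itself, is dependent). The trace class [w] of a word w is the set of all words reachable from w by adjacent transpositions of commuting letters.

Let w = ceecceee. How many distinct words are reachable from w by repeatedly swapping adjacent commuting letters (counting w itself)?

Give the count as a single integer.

drop 0:c onto floor
drop 1:e onto floor
drop 2:e onto {1:e}
drop 3:c onto {0:c}
drop 4:c onto {3:c}
drop 5:e onto {2:e}
drop 6:e onto {5:e}
drop 7:e onto {6:e}
ground layer = {0:c, 1:e}
drop-orders for the pieces not yet dropped (sum over which currently-grounded one goes next):
  1 to go: {4} 1  {7} 1
  2 to go: {3,4} 1  {4,7} 2  {6,7} 1
  3 to go: {0,3,4} 1  {3,4,7} 3  {4,6,7} 3  {5,6,7} 1
  4 to go: {0,3,4,7} 4  {2,5,6,7} 1  {3,4,6,7} 6  {4,5,6,7} 4
  5 to go: {0,3,4,6,7} 10  {1,2,5,6,7} 1  {2,4,5,6,7} 5  {3,4,5,6,7} 10
  6 to go: {0,3,4,5,6,7} 20  {1,2,4,5,6,7} 6  {2,3,4,5,6,7} 15
  if 0:c drops first: 21 orders
  if 1:e drops first: 35 orders
heap linearizations: 56

56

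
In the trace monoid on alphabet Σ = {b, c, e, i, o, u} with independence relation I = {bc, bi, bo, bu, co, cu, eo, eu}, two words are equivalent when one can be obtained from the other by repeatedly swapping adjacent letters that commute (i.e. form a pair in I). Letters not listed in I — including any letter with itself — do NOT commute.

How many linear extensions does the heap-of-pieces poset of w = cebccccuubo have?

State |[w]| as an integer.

2475

piece 0:c — minimal
piece 1:e rests on {0:c}
piece 2:b rests on {1:e}
piece 3:c rests on {1:e}
piece 4:c rests on {3:c}
piece 5:c rests on {4:c}
piece 6:c rests on {5:c}
piece 7:u — minimal
piece 8:u rests on {7:u}
piece 9:b rests on {2:b}
piece 10:o rests on {8:u}
minimal pieces: {0:c, 7:u}
ways to finish when only these pieces remain (= sum over removing one remaining piece with nothing left below it):
  1 left: {6}→1  {9}→1  {10}→1
  2 left: {2,9}→1  {5,6}→1  {6,9}→2  {6,10}→2  {8,10}→1  {9,10}→2
  3 left: {2,6,9}→3  {2,9,10}→3  {4,5,6}→1  {5,6,9}→3  {5,6,10}→3  {6,8,10}→3  {6,9,10}→6  {7,8,10}→1  {8,9,10}→3
  4 left: {2,5,6,9}→6  {2,6,9,10}→12  {2,8,9,10}→6  {3,4,5,6}→1  {4,5,6,9}→4  {4,5,6,10}→4  {5,6,8,10}→6  {5,6,9,10}→12  {6,7,8,10}→4  {6,8,9,10}→12  {7,8,9,10}→4
  5 left: {2,4,5,6,9}→10  {2,5,6,9,10}→30  {2,6,8,9,10}→30  {2,7,8,9,10}→10  {3,4,5,6,9}→5  {3,4,5,6,10}→5  {4,5,6,8,10}→10  {4,5,6,9,10}→20  {5,6,7,8,10}→10  {5,6,8,9,10}→30  {6,7,8,9,10}→20
  6 left: {2,3,4,5,6,9}→15  {2,4,5,6,9,10}→60  {2,5,6,8,9,10}→90  {2,6,7,8,9,10}→60  {3,4,5,6,8,10}→15  {3,4,5,6,9,10}→30  {4,5,6,7,8,10}→20  {4,5,6,8,9,10}→60  {5,6,7,8,9,10}→60
  7 left: {1,2,3,4,5,6,9}→15  {2,3,4,5,6,9,10}→105  {2,4,5,6,8,9,10}→210  {2,5,6,7,8,9,10}→210  {3,4,5,6,7,8,10}→35  {3,4,5,6,8,9,10}→105  {4,5,6,7,8,9,10}→140
  8 left: {0,1,2,3,4,5,6,9}→15  {1,2,3,4,5,6,9,10}→120  {2,3,4,5,6,8,9,10}→420  {2,4,5,6,7,8,9,10}→560  {3,4,5,6,7,8,9,10}→280
  9 left: {0,1,2,3,4,5,6,9,10}→135  {1,2,3,4,5,6,8,9,10}→540  {2,3,4,5,6,7,8,9,10}→1260
  placing 0:c first → 1800 extensions
  placing 7:u first → 675 extensions
total linear extensions = 2475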